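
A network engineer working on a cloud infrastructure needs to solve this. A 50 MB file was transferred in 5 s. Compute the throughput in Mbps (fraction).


Given: file = 50 MB, time = 5 s
File in Mb = 50 * 8 = 400 Mb
Throughput = 400 / 5 Mbps
Throughput = 80 Mbps

80


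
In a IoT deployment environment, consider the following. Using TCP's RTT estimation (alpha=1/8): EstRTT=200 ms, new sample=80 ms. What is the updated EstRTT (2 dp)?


Given: EstRTT = 200 ms, SampleRTT = 80 ms, alpha = 1/8
New EstRTT = (1 - alpha) * EstRTT + alpha * SampleRTT
(7/8) * 200 = 175
(1/8) * 80 = 10
New EstRTT = 175 + 10 = 185 ms -> 185.00 ms (2 dp)

185.00


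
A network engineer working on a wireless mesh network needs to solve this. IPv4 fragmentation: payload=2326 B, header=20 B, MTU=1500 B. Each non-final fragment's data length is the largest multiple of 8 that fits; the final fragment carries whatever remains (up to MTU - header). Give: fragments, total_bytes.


Max data per non-final fragment = floor((MTU - header)/8)*8 = floor((1500 - 20)/8)*8 = floor(1480/8)*8 = 1480 B
Final fragment needs no 8-byte alignment: it can carry up to MTU - header = 1480 B
Non-final fragments needed = ceil((payload - 1480) / 1480) = ceil(846/1480) = ceil(0.5716) = 1
Number of fragments = 1 + 1 = 2
Fragment sizes (data): 1 * 1480 B + 846 B (last, 846 <= 1480 OK)
Total bytes sent = payload + n_frags * header = 2326 + 2*20 = 2326 + 40 = 2366 B

2, 2366


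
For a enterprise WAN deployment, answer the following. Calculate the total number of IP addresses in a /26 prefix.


Given: CIDR prefix /26
Host bits = 32 - 26 = 6
Total addresses = 2^6 = 64

64


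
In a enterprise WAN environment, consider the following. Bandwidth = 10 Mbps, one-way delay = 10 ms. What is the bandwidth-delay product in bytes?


Given: bandwidth = 10 Mbps, delay = 10 ms
BDP in bits = 10 * 10^6 * 10 / 1000
BDP in bits = 100000
BDP in bytes = 100000 / 8 = 12500

12500


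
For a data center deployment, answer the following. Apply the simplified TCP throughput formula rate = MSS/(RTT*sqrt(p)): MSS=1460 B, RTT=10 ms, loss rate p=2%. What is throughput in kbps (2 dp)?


Given: MSS = 1460 bytes, RTT = 10 ms, loss = 2%
RTT in seconds = 10 / 1000 = 0.01
Loss rate = 2% = 0.02
sqrt(loss) = sqrt(0.02) = 0.141421356237
Throughput (bytes/s) = 1460 / (0.01 * 0.141421356237) = 1032375.9005
Throughput (kbps) = 1032375.9005 * 8 / 1000 = 8259.007204 -> 8259.01 kbps (2 dp)

8259.01


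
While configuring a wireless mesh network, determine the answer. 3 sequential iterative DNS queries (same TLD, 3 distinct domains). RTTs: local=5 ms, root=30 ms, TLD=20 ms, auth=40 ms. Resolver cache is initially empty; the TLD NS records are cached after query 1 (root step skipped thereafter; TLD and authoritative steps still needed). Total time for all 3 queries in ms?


Lookup 1 (cold cache): local + root + TLD + auth = 5 + 30 + 20 + 40 = 95 ms
Lookups 2..3 (TLD NS cached -> skip root; new domain -> still ask TLD and auth): local + TLD + auth = 5 + 20 + 40 = 65 ms each
Remaining 2 lookups: 2 * 65 = 130 ms
Total = 95 + 130 = 225 ms

225


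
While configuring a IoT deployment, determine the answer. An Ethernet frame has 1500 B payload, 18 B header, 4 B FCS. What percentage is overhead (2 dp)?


Given: payload = 1500 B, header = 18 B, trailer = 4 B
Overhead bytes = header + trailer = 18 + 4 = 22
Total frame = payload + overhead = 1500 + 22 = 1522
Overhead % = 22 / 1522 * 100 = 1.4455% -> 1.45% (2 dp)

1.45


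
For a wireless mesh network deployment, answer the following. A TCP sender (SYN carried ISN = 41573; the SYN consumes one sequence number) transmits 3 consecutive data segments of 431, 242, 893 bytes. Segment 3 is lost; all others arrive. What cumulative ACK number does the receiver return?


SYN uses sequence number 41573; first data byte = ISN + 1 = 41574.
Segment 1: SEQ = 41574, len = 431 B, covers [41574, 42004]
Segment 2: SEQ = 42005, len = 242 B, covers [42005, 42246]
Segment 3: SEQ = 42247, len = 893 B, covers [42247, 43139] [LOST]
In-order data received: bytes [41574, 42246] (segments 1..2).
Segment 3 missing -> gap begins at byte 42247.
Cumulative ACK = next expected in-order byte = 41574 + 431 + 242 = 42247

42247


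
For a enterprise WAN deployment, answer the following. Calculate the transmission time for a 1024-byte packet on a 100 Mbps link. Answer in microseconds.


Given: packet = 1024 bytes, bandwidth = 100 Mbps
Packet in bits = 1024 * 8 = 8192 bits
Bandwidth = 100 * 10^6 = 100000000 bps
Time = 8192 / 100000000 seconds
Time in us = 8192 * 10^6 / 100000000 = 81.92

81.92


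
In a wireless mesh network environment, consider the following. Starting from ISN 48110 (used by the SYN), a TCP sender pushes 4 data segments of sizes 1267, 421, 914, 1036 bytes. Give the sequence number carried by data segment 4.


The SYN occupies sequence number ISN = 48110, so the first data byte is ISN + 1 = 48111.
SEQ of data segment i = (ISN + 1) + sum of payload sizes of segments 1..i-1.
Segment 1: SEQ = 48111, payload = 1267 bytes
Segment 2: SEQ = 49378, payload = 421 bytes
Segment 3: SEQ = 49799, payload = 914 bytes
Segment 4: SEQ = 50713, payload = 1036 bytes
SEQ of segment 4 = 48111 + 1267 + 421 + 914 = 50713

50713


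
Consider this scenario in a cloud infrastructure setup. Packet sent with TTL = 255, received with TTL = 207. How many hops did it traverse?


Given: initial TTL = 255, received TTL = 207
Hops = initial TTL - received TTL
Hops = 255 - 207 = 48

48


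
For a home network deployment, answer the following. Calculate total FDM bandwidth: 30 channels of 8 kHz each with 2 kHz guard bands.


Given: 30 channels, 8 kHz each, guard = 2 kHz
Channel bandwidth = 30 * 8 = 240 kHz
Guard bands = 29 gaps * 2 kHz = 58 kHz
Total = 240 + 58 = 298 kHz

298


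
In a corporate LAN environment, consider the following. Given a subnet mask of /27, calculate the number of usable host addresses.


Given: subnet mask /27
Host bits = 32 - 27 = 5
Total addresses = 2^5 = 32
Usable hosts = 32 - 2 (network + broadcast) = 30

30


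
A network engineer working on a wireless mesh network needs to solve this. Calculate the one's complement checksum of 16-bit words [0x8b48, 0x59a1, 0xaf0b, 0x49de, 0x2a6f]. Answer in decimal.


Given words: [0x8b48, 0x59a1, 0xaf0b, 0x49de, 0x2a6f]
Step 1: Sum all words
Raw sum = 35656 + 22945 + 44811 + 18910 + 10863 = 133185
Step 2: Fold carry: (2113 + 2) = 2115
One's complement = ~2115 & 0xFFFF = 63420

63420


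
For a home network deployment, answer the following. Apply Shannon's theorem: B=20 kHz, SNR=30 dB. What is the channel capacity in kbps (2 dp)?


Given: B = 20 kHz, SNR = 30 dB
SNR linear = 10^(30/10) = 1000
1 + SNR = 1001
log2(1001) = 9.9672262588
C = 20 * 1000 * 9.9672262588 = 199344.5252 bps
C = 199.344525 kbps -> 199.34 kbps (2 dp)

199.34


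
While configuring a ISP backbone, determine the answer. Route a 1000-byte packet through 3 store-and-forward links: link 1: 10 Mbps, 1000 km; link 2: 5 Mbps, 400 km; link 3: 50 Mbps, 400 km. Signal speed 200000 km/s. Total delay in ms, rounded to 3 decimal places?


Packet = 1000 bytes = 8000 bits. Store-and-forward: sum (t_trans + t_prop) per link.
Link 1: t_trans = 8000/(10*10^6) s = 0.8000 ms; t_prop = 1000/200000 s = 5.0000 ms; subtotal = 5.8000 ms
Link 2: t_trans = 8000/(5*10^6) s = 1.6000 ms; t_prop = 400/200000 s = 2.0000 ms; subtotal = 3.6000 ms
Link 3: t_trans = 8000/(50*10^6) s = 0.1600 ms; t_prop = 400/200000 s = 2.0000 ms; subtotal = 2.1600 ms
End-to-end = 5.8000 + 3.6000 + 2.1600 = 11.5600 ms -> 11.560 ms (3 dp)

11.560


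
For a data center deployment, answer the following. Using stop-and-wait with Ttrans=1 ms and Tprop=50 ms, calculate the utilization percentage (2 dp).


Given: Ttrans = 1 ms, Tprop = 50 ms
RTT = 2 * Tprop = 2 * 50 = 100 ms
U = Ttrans / (Ttrans + RTT)
U = 1 / (1 + 100)
U = 1 / 101 = 0.009901
U% = 0.99%

0.99


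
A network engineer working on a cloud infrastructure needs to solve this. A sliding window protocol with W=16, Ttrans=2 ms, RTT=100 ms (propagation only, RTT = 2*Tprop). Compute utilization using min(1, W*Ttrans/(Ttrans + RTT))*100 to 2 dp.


Given: W = 16, Ttrans = 2 ms, RTT = 100 ms (= 2 * Tprop, Tprop = 50 ms)
Cycle time = Ttrans + RTT = 2 + 100 = 102 ms (first packet sent until its ACK returns)
W * Ttrans = 16 * 2 = 32 ms of sending per cycle
W * Ttrans / (Ttrans + RTT) = 32 / 102 = 0.313725
U = min(1, 0.313725) = 0.313725
U% = 31.37%

31.37


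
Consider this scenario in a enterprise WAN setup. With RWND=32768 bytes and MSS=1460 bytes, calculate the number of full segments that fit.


Given: RWND = 32768 bytes, MSS = 1460 bytes
Full segments = floor(RWND / MSS)
Full segments = floor(32768 / 1460)
Full segments = floor(22.4438) = 22

22


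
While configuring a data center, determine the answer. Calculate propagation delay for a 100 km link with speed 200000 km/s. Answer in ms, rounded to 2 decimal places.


Given: distance = 100 km, speed = 200000 km/s
Delay = distance / speed = 100 / 200000 seconds
Delay in ms = 100 * 1000 / 200000
Delay = 0.5000 ms
Rounded to 2 dp = 0.50 ms

0.50


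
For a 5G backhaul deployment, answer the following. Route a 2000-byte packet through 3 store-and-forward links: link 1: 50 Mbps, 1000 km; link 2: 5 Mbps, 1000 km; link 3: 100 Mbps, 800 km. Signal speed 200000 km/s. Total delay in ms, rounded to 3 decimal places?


Packet = 2000 bytes = 16000 bits. Store-and-forward: sum (t_trans + t_prop) per link.
Link 1: t_trans = 16000/(50*10^6) s = 0.3200 ms; t_prop = 1000/200000 s = 5.0000 ms; subtotal = 5.3200 ms
Link 2: t_trans = 16000/(5*10^6) s = 3.2000 ms; t_prop = 1000/200000 s = 5.0000 ms; subtotal = 8.2000 ms
Link 3: t_trans = 16000/(100*10^6) s = 0.1600 ms; t_prop = 800/200000 s = 4.0000 ms; subtotal = 4.1600 ms
End-to-end = 5.3200 + 8.2000 + 4.1600 = 17.6800 ms -> 17.680 ms (3 dp)

17.680


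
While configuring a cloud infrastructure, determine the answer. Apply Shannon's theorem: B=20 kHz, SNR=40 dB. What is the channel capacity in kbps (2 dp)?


Given: B = 20 kHz, SNR = 40 dB
SNR linear = 10^(40/10) = 10000
1 + SNR = 10001
log2(10001) = 13.2878566418
C = 20 * 1000 * 13.2878566418 = 265757.1328 bps
C = 265.757133 kbps -> 265.76 kbps (2 dp)

265.76


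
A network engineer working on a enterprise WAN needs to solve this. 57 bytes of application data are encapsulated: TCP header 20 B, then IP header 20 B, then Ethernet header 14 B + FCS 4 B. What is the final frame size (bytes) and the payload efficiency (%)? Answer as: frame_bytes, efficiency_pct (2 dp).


TCP segment = 57 + 20 = 77 B
IP packet = 77 + 20 = 97 B
Ethernet frame = 97 + 14 + 4 = 115 B
Efficiency = app / frame = 57 / 115 = 0.495652 = 49.5652% -> 49.57% (2 dp)

115, 49.57


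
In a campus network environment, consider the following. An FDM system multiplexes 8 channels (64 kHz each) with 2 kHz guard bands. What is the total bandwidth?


Given: 8 channels, 64 kHz each, guard = 2 kHz
Channel bandwidth = 8 * 64 = 512 kHz
Guard bands = 7 gaps * 2 kHz = 14 kHz
Total = 512 + 14 = 526 kHz

526


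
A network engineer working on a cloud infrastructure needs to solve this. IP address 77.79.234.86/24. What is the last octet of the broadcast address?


Given: IP = 77.79.234.86, prefix = /24
Host bits = 32 - 24 = 8
Network last octet = 86 AND mask = 0
Host part size = 2^8 - 1 = 255
Broadcast last octet = 0 OR 255 = 255

255


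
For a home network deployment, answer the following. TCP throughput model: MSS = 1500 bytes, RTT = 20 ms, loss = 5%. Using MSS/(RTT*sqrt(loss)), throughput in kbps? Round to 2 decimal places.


Given: MSS = 1500 bytes, RTT = 20 ms, loss = 5%
RTT in seconds = 20 / 1000 = 0.02
Loss rate = 5% = 0.05
sqrt(loss) = sqrt(0.05) = 0.223606797750
Throughput (bytes/s) = 1500 / (0.02 * 0.223606797750) = 335410.1966
Throughput (kbps) = 335410.1966 * 8 / 1000 = 2683.281573 -> 2683.28 kbps (2 dp)

2683.28


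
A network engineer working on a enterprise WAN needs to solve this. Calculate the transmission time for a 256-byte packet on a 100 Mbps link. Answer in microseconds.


Given: packet = 256 bytes, bandwidth = 100 Mbps
Packet in bits = 256 * 8 = 2048 bits
Bandwidth = 100 * 10^6 = 100000000 bps
Time = 2048 / 100000000 seconds
Time in us = 2048 * 10^6 / 100000000 = 20.48

20.48


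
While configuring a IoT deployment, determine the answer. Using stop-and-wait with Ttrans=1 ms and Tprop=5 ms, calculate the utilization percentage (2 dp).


Given: Ttrans = 1 ms, Tprop = 5 ms
RTT = 2 * Tprop = 2 * 5 = 10 ms
U = Ttrans / (Ttrans + RTT)
U = 1 / (1 + 10)
U = 1 / 11 = 0.090909
U% = 9.09%

9.09


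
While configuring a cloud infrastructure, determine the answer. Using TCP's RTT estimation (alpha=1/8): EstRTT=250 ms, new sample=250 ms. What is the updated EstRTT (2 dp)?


Given: EstRTT = 250 ms, SampleRTT = 250 ms, alpha = 1/8
New EstRTT = (1 - alpha) * EstRTT + alpha * SampleRTT
(7/8) * 250 = 218.75
(1/8) * 250 = 31.25
New EstRTT = 218.75 + 31.25 = 250 ms -> 250.00 ms (2 dp)

250.00


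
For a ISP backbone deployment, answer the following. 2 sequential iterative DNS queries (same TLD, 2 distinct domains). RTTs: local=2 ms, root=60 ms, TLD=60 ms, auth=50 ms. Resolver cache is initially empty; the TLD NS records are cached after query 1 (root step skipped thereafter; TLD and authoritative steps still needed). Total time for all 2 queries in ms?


Lookup 1 (cold cache): local + root + TLD + auth = 2 + 60 + 60 + 50 = 172 ms
Lookups 2..2 (TLD NS cached -> skip root; new domain -> still ask TLD and auth): local + TLD + auth = 2 + 60 + 50 = 112 ms each
Remaining 1 lookups: 1 * 112 = 112 ms
Total = 172 + 112 = 284 ms

284


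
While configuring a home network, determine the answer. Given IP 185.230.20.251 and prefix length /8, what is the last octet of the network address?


Given: IP = 185.230.20.251, prefix = /8
Subnet mask = 255.0.0.0
Last octet of IP: 251
Last octet of mask: 0
Network last octet = 251 AND 0 = 0

0


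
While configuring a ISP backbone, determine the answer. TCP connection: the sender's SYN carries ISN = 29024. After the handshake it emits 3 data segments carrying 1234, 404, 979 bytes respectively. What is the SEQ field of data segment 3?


The SYN occupies sequence number ISN = 29024, so the first data byte is ISN + 1 = 29025.
SEQ of data segment i = (ISN + 1) + sum of payload sizes of segments 1..i-1.
Segment 1: SEQ = 29025, payload = 1234 bytes
Segment 2: SEQ = 30259, payload = 404 bytes
Segment 3: SEQ = 30663, payload = 979 bytes
SEQ of segment 3 = 29025 + 1234 + 404 = 30663

30663


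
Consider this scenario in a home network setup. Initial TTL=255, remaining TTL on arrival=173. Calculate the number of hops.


Given: initial TTL = 255, received TTL = 173
Hops = initial TTL - received TTL
Hops = 255 - 173 = 82

82


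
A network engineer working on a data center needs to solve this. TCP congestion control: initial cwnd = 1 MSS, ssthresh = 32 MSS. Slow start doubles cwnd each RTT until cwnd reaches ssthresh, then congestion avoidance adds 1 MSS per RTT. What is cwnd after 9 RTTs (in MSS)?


RTT 0: cwnd = 1 MSS (initial)
RTT 1: cwnd = 2 MSS (slow start, doubled)
RTT 2: cwnd = 4 MSS (slow start, doubled)
RTT 3: cwnd = 8 MSS (slow start, doubled)
RTT 4: cwnd = 16 MSS (slow start, doubled)
RTT 5: cwnd = 32 MSS (slow start, doubled)
RTT 6: cwnd = 33 MSS (congestion avoidance, +1)
RTT 7: cwnd = 34 MSS (congestion avoidance, +1)
RTT 8: cwnd = 35 MSS (congestion avoidance, +1)
RTT 9: cwnd = 36 MSS (congestion avoidance, +1)

36


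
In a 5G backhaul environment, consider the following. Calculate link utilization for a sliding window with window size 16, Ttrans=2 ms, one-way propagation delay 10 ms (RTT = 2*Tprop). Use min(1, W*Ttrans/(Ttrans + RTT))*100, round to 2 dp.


Given: W = 16, Ttrans = 2 ms, RTT = 20 ms (= 2 * Tprop, Tprop = 10 ms)
Cycle time = Ttrans + RTT = 2 + 20 = 22 ms (first packet sent until its ACK returns)
W * Ttrans = 16 * 2 = 32 ms of sending per cycle
W * Ttrans / (Ttrans + RTT) = 32 / 22 = 1.454545
U = min(1, 1.454545) = 1.000000
U% = 100.00%

100.00


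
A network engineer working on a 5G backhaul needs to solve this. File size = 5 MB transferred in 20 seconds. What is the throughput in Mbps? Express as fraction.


Given: file = 5 MB, time = 20 s
File in Mb = 5 * 8 = 40 Mb
Throughput = 40 / 20 Mbps
Throughput = 2 Mbps

2


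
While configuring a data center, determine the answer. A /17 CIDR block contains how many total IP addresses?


Given: CIDR prefix /17
Host bits = 32 - 17 = 15
Total addresses = 2^15 = 32768

32768


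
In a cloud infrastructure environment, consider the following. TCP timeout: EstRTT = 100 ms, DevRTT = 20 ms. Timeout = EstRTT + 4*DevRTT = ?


Given: EstRTT = 100 ms, DevRTT = 20 ms
Timeout = EstRTT + 4 * DevRTT
4 * DevRTT = 4 * 20 = 80
Timeout = 100 + 80 = 180 ms

180


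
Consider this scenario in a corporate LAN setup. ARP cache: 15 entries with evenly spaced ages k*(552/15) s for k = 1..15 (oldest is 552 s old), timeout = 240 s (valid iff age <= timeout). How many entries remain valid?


Ages are k * 552/15 s for k = 1..15 (spacing = 36.8000 s).
Entry k is valid iff k * 552/15 <= 240 iff k <= 15 * 240 / 552 = 6.5217
n_valid = floor(6.5217) = 6
(n_stale = 15 - 6 = 9)

6


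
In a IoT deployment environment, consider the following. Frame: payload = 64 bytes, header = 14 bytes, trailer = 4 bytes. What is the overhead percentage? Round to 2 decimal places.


Given: payload = 64 B, header = 14 B, trailer = 4 B
Overhead bytes = header + trailer = 14 + 4 = 18
Total frame = payload + overhead = 64 + 18 = 82
Overhead % = 18 / 82 * 100 = 21.9512% -> 21.95% (2 dp)

21.95


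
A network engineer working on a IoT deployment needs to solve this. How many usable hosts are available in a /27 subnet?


Given: subnet mask /27
Host bits = 32 - 27 = 5
Total addresses = 2^5 = 32
Usable hosts = 32 - 2 (network + broadcast) = 30

30


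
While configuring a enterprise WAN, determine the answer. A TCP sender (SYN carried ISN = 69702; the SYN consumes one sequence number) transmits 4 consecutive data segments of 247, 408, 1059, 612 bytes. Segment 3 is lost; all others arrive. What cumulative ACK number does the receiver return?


SYN uses sequence number 69702; first data byte = ISN + 1 = 69703.
Segment 1: SEQ = 69703, len = 247 B, covers [69703, 69949]
Segment 2: SEQ = 69950, len = 408 B, covers [69950, 70357]
Segment 3: SEQ = 70358, len = 1059 B, covers [70358, 71416] [LOST]
Segment 4: SEQ = 71417, len = 612 B, covers [71417, 72028]
In-order data received: bytes [69703, 70357] (segments 1..2).
Segment 3 missing -> gap begins at byte 70358; later segments buffered out of order.
Cumulative ACK = next expected in-order byte = 69703 + 247 + 408 = 70358

70358


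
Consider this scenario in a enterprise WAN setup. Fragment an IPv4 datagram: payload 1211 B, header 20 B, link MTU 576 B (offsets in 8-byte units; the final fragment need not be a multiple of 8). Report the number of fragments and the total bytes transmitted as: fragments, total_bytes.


Max data per non-final fragment = floor((MTU - header)/8)*8 = floor((576 - 20)/8)*8 = floor(556/8)*8 = 552 B
Final fragment needs no 8-byte alignment: it can carry up to MTU - header = 556 B
Non-final fragments needed = ceil((payload - 556) / 552) = ceil(655/552) = ceil(1.1866) = 2
Number of fragments = 2 + 1 = 3
Fragment sizes (data): 2 * 552 B + 107 B (last, 107 <= 556 OK)
Total bytes sent = payload + n_frags * header = 1211 + 3*20 = 1211 + 60 = 1271 B

3, 1271


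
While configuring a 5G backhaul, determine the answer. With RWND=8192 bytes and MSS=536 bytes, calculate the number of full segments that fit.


Given: RWND = 8192 bytes, MSS = 536 bytes
Full segments = floor(RWND / MSS)
Full segments = floor(8192 / 536)
Full segments = floor(15.2836) = 15

15


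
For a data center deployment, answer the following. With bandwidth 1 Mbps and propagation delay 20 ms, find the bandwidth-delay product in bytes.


Given: bandwidth = 1 Mbps, delay = 20 ms
BDP in bits = 1 * 10^6 * 20 / 1000
BDP in bits = 20000
BDP in bytes = 20000 / 8 = 2500

2500


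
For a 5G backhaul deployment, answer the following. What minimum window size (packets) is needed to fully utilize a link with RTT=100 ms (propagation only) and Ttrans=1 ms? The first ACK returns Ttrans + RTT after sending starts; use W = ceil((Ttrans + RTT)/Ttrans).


Given: Ttrans = 1 ms, RTT = 100 ms (= 2 * Tprop, Tprop = 50 ms)
Time until first ACK returns = Ttrans + RTT = 1 + 100 = 101 ms
Need W * Ttrans >= Ttrans + RTT  ->  W >= (Ttrans + RTT) / Ttrans
(Ttrans + RTT) / Ttrans = 101 / 1 = 101
W_min = ceil(101) = 101

101


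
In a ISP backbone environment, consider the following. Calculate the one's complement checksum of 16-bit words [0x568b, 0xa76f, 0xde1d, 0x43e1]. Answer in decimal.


Given words: [0x568b, 0xa76f, 0xde1d, 0x43e1]
Step 1: Sum all words
Raw sum = 22155 + 42863 + 56861 + 17377 = 139256
Step 2: Fold carry: (8184 + 2) = 8186
One's complement = ~8186 & 0xFFFF = 57349

57349


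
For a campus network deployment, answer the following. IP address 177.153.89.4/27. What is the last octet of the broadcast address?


Given: IP = 177.153.89.4, prefix = /27
Host bits = 32 - 27 = 5
Network last octet = 4 AND mask = 0
Host part size = 2^5 - 1 = 31
Broadcast last octet = 0 OR 31 = 31

31


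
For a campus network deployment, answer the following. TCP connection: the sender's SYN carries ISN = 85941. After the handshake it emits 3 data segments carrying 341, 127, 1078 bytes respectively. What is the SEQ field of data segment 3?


The SYN occupies sequence number ISN = 85941, so the first data byte is ISN + 1 = 85942.
SEQ of data segment i = (ISN + 1) + sum of payload sizes of segments 1..i-1.
Segment 1: SEQ = 85942, payload = 341 bytes
Segment 2: SEQ = 86283, payload = 127 bytes
Segment 3: SEQ = 86410, payload = 1078 bytes
SEQ of segment 3 = 85942 + 341 + 127 = 86410

86410


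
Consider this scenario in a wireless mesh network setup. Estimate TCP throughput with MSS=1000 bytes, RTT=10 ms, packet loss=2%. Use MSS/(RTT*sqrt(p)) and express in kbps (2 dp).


Given: MSS = 1000 bytes, RTT = 10 ms, loss = 2%
RTT in seconds = 10 / 1000 = 0.01
Loss rate = 2% = 0.02
sqrt(loss) = sqrt(0.02) = 0.141421356237
Throughput (bytes/s) = 1000 / (0.01 * 0.141421356237) = 707106.7812
Throughput (kbps) = 707106.7812 * 8 / 1000 = 5656.854249 -> 5656.85 kbps (2 dp)

5656.85


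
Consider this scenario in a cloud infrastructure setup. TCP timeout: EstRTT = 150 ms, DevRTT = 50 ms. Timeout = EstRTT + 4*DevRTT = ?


Given: EstRTT = 150 ms, DevRTT = 50 ms
Timeout = EstRTT + 4 * DevRTT
4 * DevRTT = 4 * 50 = 200
Timeout = 150 + 200 = 350 ms

350


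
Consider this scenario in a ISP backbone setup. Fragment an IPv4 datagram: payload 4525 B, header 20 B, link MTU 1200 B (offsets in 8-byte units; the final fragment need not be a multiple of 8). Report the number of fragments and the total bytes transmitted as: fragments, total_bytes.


Max data per non-final fragment = floor((MTU - header)/8)*8 = floor((1200 - 20)/8)*8 = floor(1180/8)*8 = 1176 B
Final fragment needs no 8-byte alignment: it can carry up to MTU - header = 1180 B
Non-final fragments needed = ceil((payload - 1180) / 1176) = ceil(3345/1176) = ceil(2.8444) = 3
Number of fragments = 3 + 1 = 4
Fragment sizes (data): 3 * 1176 B + 997 B (last, 997 <= 1180 OK)
Total bytes sent = payload + n_frags * header = 4525 + 4*20 = 4525 + 80 = 4605 B

4, 4605


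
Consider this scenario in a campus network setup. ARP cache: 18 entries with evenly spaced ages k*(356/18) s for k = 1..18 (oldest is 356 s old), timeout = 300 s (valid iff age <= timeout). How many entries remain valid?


Ages are k * 356/18 s for k = 1..18 (spacing = 19.7778 s).
Entry k is valid iff k * 356/18 <= 300 iff k <= 18 * 300 / 356 = 15.1685
n_valid = floor(15.1685) = 15
(n_stale = 18 - 15 = 3)

15


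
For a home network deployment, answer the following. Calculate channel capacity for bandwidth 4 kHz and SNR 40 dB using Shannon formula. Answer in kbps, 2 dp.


Given: B = 4 kHz, SNR = 40 dB
SNR linear = 10^(40/10) = 10000
1 + SNR = 10001
log2(10001) = 13.2878566418
C = 4 * 1000 * 13.2878566418 = 53151.4266 bps
C = 53.151427 kbps -> 53.15 kbps (2 dp)

53.15


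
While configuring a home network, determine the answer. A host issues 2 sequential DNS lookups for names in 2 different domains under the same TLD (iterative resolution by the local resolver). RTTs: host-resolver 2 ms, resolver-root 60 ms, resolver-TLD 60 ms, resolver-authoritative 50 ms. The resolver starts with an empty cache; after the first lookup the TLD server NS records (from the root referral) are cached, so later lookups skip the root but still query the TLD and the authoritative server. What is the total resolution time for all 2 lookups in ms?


Lookup 1 (cold cache): local + root + TLD + auth = 2 + 60 + 60 + 50 = 172 ms
Lookups 2..2 (TLD NS cached -> skip root; new domain -> still ask TLD and auth): local + TLD + auth = 2 + 60 + 50 = 112 ms each
Remaining 1 lookups: 1 * 112 = 112 ms
Total = 172 + 112 = 284 ms

284


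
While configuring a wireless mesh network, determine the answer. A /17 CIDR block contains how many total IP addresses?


Given: CIDR prefix /17
Host bits = 32 - 17 = 15
Total addresses = 2^15 = 32768

32768


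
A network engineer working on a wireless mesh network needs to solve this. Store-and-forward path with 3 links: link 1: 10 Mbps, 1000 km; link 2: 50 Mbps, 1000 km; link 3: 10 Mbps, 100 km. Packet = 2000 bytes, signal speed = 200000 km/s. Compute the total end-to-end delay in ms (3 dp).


Packet = 2000 bytes = 16000 bits. Store-and-forward: sum (t_trans + t_prop) per link.
Link 1: t_trans = 16000/(10*10^6) s = 1.6000 ms; t_prop = 1000/200000 s = 5.0000 ms; subtotal = 6.6000 ms
Link 2: t_trans = 16000/(50*10^6) s = 0.3200 ms; t_prop = 1000/200000 s = 5.0000 ms; subtotal = 5.3200 ms
Link 3: t_trans = 16000/(10*10^6) s = 1.6000 ms; t_prop = 100/200000 s = 0.5000 ms; subtotal = 2.1000 ms
End-to-end = 6.6000 + 5.3200 + 2.1000 = 14.0200 ms -> 14.020 ms (3 dp)

14.020


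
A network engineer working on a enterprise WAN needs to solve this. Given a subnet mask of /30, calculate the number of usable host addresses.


Given: subnet mask /30
Host bits = 32 - 30 = 2
Total addresses = 2^2 = 4
Usable hosts = 4 - 2 (network + broadcast) = 2

2


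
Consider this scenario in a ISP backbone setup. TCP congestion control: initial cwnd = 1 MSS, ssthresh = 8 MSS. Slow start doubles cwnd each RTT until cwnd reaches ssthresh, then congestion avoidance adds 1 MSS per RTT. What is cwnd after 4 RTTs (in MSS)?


RTT 0: cwnd = 1 MSS (initial)
RTT 1: cwnd = 2 MSS (slow start, doubled)
RTT 2: cwnd = 4 MSS (slow start, doubled)
RTT 3: cwnd = 8 MSS (slow start, doubled)
RTT 4: cwnd = 9 MSS (congestion avoidance, +1)

9


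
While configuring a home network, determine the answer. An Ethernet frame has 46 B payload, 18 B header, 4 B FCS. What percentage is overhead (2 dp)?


Given: payload = 46 B, header = 18 B, trailer = 4 B
Overhead bytes = header + trailer = 18 + 4 = 22
Total frame = payload + overhead = 46 + 22 = 68
Overhead % = 22 / 68 * 100 = 32.3529% -> 32.35% (2 dp)

32.35


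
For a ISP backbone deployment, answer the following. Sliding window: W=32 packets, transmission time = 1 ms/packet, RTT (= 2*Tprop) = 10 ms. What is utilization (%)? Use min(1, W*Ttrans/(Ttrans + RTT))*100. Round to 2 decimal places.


Given: W = 32, Ttrans = 1 ms, RTT = 10 ms (= 2 * Tprop, Tprop = 5 ms)
Cycle time = Ttrans + RTT = 1 + 10 = 11 ms (first packet sent until its ACK returns)
W * Ttrans = 32 * 1 = 32 ms of sending per cycle
W * Ttrans / (Ttrans + RTT) = 32 / 11 = 2.909091
U = min(1, 2.909091) = 1.000000
U% = 100.00%

100.00


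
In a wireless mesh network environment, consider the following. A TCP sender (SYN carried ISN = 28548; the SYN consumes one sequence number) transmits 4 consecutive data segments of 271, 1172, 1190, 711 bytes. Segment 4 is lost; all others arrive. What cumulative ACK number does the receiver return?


SYN uses sequence number 28548; first data byte = ISN + 1 = 28549.
Segment 1: SEQ = 28549, len = 271 B, covers [28549, 28819]
Segment 2: SEQ = 28820, len = 1172 B, covers [28820, 29991]
Segment 3: SEQ = 29992, len = 1190 B, covers [29992, 31181]
Segment 4: SEQ = 31182, len = 711 B, covers [31182, 31892] [LOST]
In-order data received: bytes [28549, 31181] (segments 1..3).
Segment 4 missing -> gap begins at byte 31182.
Cumulative ACK = next expected in-order byte = 28549 + 271 + 1172 + 1190 = 31182

31182


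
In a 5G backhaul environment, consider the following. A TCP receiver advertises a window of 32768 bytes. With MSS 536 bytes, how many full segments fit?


Given: RWND = 32768 bytes, MSS = 536 bytes
Full segments = floor(RWND / MSS)
Full segments = floor(32768 / 536)
Full segments = floor(61.1343) = 61

61


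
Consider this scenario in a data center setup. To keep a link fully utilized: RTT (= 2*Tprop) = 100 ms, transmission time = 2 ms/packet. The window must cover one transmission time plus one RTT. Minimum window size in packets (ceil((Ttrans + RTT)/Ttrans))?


Given: Ttrans = 2 ms, RTT = 100 ms (= 2 * Tprop, Tprop = 50 ms)
Time until first ACK returns = Ttrans + RTT = 2 + 100 = 102 ms
Need W * Ttrans >= Ttrans + RTT  ->  W >= (Ttrans + RTT) / Ttrans
(Ttrans + RTT) / Ttrans = 102 / 2 = 51
W_min = ceil(51) = 51

51


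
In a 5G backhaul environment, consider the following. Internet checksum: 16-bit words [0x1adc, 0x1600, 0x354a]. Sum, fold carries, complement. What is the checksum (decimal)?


Given words: [0x1adc, 0x1600, 0x354a]
Step 1: Sum all words
Raw sum = 6876 + 5632 + 13642 = 26150
One's complement = ~26150 & 0xFFFF = 39385

39385


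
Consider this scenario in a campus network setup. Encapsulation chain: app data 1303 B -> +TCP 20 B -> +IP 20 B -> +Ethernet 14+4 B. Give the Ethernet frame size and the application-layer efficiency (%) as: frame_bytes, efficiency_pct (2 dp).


TCP segment = 1303 + 20 = 1323 B
IP packet = 1323 + 20 = 1343 B
Ethernet frame = 1343 + 14 + 4 = 1361 B
Efficiency = app / frame = 1303 / 1361 = 0.957384 = 95.7384% -> 95.74% (2 dp)

1361, 95.74


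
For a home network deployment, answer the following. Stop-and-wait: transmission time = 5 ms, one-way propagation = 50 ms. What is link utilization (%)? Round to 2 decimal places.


Given: Ttrans = 5 ms, Tprop = 50 ms
RTT = 2 * Tprop = 2 * 50 = 100 ms
U = Ttrans / (Ttrans + RTT)
U = 5 / (5 + 100)
U = 5 / 105 = 0.047619
U% = 4.76%

4.76


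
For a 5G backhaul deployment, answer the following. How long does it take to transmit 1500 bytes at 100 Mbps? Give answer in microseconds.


Given: packet = 1500 bytes, bandwidth = 100 Mbps
Packet in bits = 1500 * 8 = 12000 bits
Bandwidth = 100 * 10^6 = 100000000 bps
Time = 12000 / 100000000 seconds
Time in us = 12000 * 10^6 / 100000000 = 120

120


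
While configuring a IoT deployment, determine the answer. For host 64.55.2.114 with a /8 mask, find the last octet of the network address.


Given: IP = 64.55.2.114, prefix = /8
Subnet mask = 255.0.0.0
Last octet of IP: 114
Last octet of mask: 0
Network last octet = 114 AND 0 = 0

0


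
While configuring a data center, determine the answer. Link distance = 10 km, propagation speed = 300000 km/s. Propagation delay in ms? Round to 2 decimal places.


Given: distance = 10 km, speed = 300000 km/s
Delay = distance / speed = 10 / 300000 seconds
Delay in ms = 10 * 1000 / 300000
Delay = 0.0333 ms
Rounded to 2 dp = 0.03 ms

0.03


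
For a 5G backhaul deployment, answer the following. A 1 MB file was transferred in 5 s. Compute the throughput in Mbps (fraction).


Given: file = 1 MB, time = 5 s
File in Mb = 1 * 8 = 8 Mb
Throughput = 8 / 5 Mbps
Throughput = 8/5 Mbps

8/5


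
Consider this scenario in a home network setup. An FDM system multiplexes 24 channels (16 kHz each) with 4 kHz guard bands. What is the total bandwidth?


Given: 24 channels, 16 kHz each, guard = 4 kHz
Channel bandwidth = 24 * 16 = 384 kHz
Guard bands = 23 gaps * 4 kHz = 92 kHz
Total = 384 + 92 = 476 kHz

476


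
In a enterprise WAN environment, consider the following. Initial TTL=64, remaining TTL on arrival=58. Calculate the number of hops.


Given: initial TTL = 64, received TTL = 58
Hops = initial TTL - received TTL
Hops = 64 - 58 = 6

6


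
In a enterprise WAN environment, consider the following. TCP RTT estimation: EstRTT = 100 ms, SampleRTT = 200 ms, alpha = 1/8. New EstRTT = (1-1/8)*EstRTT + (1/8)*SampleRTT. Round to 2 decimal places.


Given: EstRTT = 100 ms, SampleRTT = 200 ms, alpha = 1/8
New EstRTT = (1 - alpha) * EstRTT + alpha * SampleRTT
(7/8) * 100 = 87.5
(1/8) * 200 = 25
New EstRTT = 87.5 + 25 = 112.5 ms -> 112.50 ms (2 dp)

112.50


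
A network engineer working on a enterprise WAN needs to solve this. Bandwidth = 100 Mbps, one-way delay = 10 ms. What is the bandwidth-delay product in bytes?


Given: bandwidth = 100 Mbps, delay = 10 ms
BDP in bits = 100 * 10^6 * 10 / 1000
BDP in bits = 1000000
BDP in bytes = 1000000 / 8 = 125000

125000


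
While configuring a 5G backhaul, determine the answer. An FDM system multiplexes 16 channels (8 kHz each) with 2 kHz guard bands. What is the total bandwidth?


Given: 16 channels, 8 kHz each, guard = 2 kHz
Channel bandwidth = 16 * 8 = 128 kHz
Guard bands = 15 gaps * 2 kHz = 30 kHz
Total = 128 + 30 = 158 kHz

158


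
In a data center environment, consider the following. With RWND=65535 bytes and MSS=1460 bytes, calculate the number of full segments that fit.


Given: RWND = 65535 bytes, MSS = 1460 bytes
Full segments = floor(RWND / MSS)
Full segments = floor(65535 / 1460)
Full segments = floor(44.887) = 44

44


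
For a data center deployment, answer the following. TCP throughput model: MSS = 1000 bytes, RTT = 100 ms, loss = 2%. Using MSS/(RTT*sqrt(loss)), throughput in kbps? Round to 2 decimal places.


Given: MSS = 1000 bytes, RTT = 100 ms, loss = 2%
RTT in seconds = 100 / 1000 = 0.1
Loss rate = 2% = 0.02
sqrt(loss) = sqrt(0.02) = 0.141421356237
Throughput (bytes/s) = 1000 / (0.1 * 0.141421356237) = 70710.6781
Throughput (kbps) = 70710.6781 * 8 / 1000 = 565.685425 -> 565.69 kbps (2 dp)

565.69


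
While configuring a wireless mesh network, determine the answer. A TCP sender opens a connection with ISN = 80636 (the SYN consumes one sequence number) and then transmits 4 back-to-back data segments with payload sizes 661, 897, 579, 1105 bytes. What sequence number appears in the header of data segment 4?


The SYN occupies sequence number ISN = 80636, so the first data byte is ISN + 1 = 80637.
SEQ of data segment i = (ISN + 1) + sum of payload sizes of segments 1..i-1.
Segment 1: SEQ = 80637, payload = 661 bytes
Segment 2: SEQ = 81298, payload = 897 bytes
Segment 3: SEQ = 82195, payload = 579 bytes
Segment 4: SEQ = 82774, payload = 1105 bytes
SEQ of segment 4 = 80637 + 661 + 897 + 579 = 82774

82774


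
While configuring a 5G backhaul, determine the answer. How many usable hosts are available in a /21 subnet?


Given: subnet mask /21
Host bits = 32 - 21 = 11
Total addresses = 2^11 = 2048
Usable hosts = 2048 - 2 (network + broadcast) = 2046

2046


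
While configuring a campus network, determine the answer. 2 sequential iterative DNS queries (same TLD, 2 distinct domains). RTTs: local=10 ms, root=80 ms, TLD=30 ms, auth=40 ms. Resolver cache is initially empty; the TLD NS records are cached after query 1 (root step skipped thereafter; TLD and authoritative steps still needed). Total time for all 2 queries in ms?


Lookup 1 (cold cache): local + root + TLD + auth = 10 + 80 + 30 + 40 = 160 ms
Lookups 2..2 (TLD NS cached -> skip root; new domain -> still ask TLD and auth): local + TLD + auth = 10 + 30 + 40 = 80 ms each
Remaining 1 lookups: 1 * 80 = 80 ms
Total = 160 + 80 = 240 ms

240


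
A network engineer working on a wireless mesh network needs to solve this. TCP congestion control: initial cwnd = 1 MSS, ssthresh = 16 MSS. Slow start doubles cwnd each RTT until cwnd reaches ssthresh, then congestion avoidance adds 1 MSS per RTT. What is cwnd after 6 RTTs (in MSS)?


RTT 0: cwnd = 1 MSS (initial)
RTT 1: cwnd = 2 MSS (slow start, doubled)
RTT 2: cwnd = 4 MSS (slow start, doubled)
RTT 3: cwnd = 8 MSS (slow start, doubled)
RTT 4: cwnd = 16 MSS (slow start, doubled)
RTT 5: cwnd = 17 MSS (congestion avoidance, +1)
RTT 6: cwnd = 18 MSS (congestion avoidance, +1)

18


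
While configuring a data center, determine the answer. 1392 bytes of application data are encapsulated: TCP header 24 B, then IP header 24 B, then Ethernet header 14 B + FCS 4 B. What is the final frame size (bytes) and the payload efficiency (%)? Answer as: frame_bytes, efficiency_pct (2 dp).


TCP segment = 1392 + 24 = 1416 B
IP packet = 1416 + 24 = 1440 B
Ethernet frame = 1440 + 14 + 4 = 1458 B
Efficiency = app / frame = 1392 / 1458 = 0.954733 = 95.4733% -> 95.47% (2 dp)

1458, 95.47


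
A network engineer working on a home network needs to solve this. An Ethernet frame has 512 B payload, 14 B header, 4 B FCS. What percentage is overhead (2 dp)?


Given: payload = 512 B, header = 14 B, trailer = 4 B
Overhead bytes = header + trailer = 14 + 4 = 18
Total frame = payload + overhead = 512 + 18 = 530
Overhead % = 18 / 530 * 100 = 3.3962% -> 3.40% (2 dp)

3.40


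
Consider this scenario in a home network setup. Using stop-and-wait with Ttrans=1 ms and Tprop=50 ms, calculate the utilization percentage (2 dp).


Given: Ttrans = 1 ms, Tprop = 50 ms
RTT = 2 * Tprop = 2 * 50 = 100 ms
U = Ttrans / (Ttrans + RTT)
U = 1 / (1 + 100)
U = 1 / 101 = 0.009901
U% = 0.99%

0.99


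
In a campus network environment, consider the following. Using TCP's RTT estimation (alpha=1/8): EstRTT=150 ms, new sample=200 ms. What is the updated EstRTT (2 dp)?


Given: EstRTT = 150 ms, SampleRTT = 200 ms, alpha = 1/8
New EstRTT = (1 - alpha) * EstRTT + alpha * SampleRTT
(7/8) * 150 = 131.25
(1/8) * 200 = 25
New EstRTT = 131.25 + 25 = 156.25 ms -> 156.25 ms (2 dp)

156.25


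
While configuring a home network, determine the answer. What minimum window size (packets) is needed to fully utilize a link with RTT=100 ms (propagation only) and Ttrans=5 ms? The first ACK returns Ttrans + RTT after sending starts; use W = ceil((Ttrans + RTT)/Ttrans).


Given: Ttrans = 5 ms, RTT = 100 ms (= 2 * Tprop, Tprop = 50 ms)
Time until first ACK returns = Ttrans + RTT = 5 + 100 = 105 ms
Need W * Ttrans >= Ttrans + RTT  ->  W >= (Ttrans + RTT) / Ttrans
(Ttrans + RTT) / Ttrans = 105 / 5 = 21
W_min = ceil(21) = 21

21


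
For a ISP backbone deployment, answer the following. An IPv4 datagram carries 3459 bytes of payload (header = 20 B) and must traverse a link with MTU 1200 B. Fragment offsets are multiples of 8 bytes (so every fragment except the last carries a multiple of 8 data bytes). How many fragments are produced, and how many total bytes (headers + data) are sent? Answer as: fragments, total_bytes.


Max data per non-final fragment = floor((MTU - header)/8)*8 = floor((1200 - 20)/8)*8 = floor(1180/8)*8 = 1176 B
Final fragment needs no 8-byte alignment: it can carry up to MTU - header = 1180 B
Non-final fragments needed = ceil((payload - 1180) / 1176) = ceil(2279/1176) = ceil(1.9379) = 2
Number of fragments = 2 + 1 = 3
Fragment sizes (data): 2 * 1176 B + 1107 B (last, 1107 <= 1180 OK)
Total bytes sent = payload + n_frags * header = 3459 + 3*20 = 3459 + 60 = 3519 B

3, 3519


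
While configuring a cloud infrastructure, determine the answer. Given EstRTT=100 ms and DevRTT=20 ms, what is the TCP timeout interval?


Given: EstRTT = 100 ms, DevRTT = 20 ms
Timeout = EstRTT + 4 * DevRTT
4 * DevRTT = 4 * 20 = 80
Timeout = 100 + 80 = 180 ms

180


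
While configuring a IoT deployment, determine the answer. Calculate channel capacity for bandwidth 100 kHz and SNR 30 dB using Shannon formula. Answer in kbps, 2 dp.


Given: B = 100 kHz, SNR = 30 dB
SNR linear = 10^(30/10) = 1000
1 + SNR = 1001
log2(1001) = 9.9672262588
C = 100 * 1000 * 9.9672262588 = 996722.6259 bps
C = 996.722626 kbps -> 996.72 kbps (2 dp)

996.72
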